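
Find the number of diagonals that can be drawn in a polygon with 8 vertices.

Total line segments between 8 vertices = C(8,2) = 28.
Subtract the 8 sides: 28 - 8 = 20 diagonals.

20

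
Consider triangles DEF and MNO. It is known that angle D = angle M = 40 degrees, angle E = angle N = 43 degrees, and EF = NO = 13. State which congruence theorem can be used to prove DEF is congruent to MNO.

The given information matches AAS: Two pairs of corresponding angles and a non-included side are equal (Angle-Angle-Side).

AAS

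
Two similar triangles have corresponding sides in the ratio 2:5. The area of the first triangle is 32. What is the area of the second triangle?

For similar figures, the area ratio equals the square of the side ratio.
Side ratio (the first triangle to the second triangle) = 2:5, so area ratio = 2^2:5^2 = 4:25.
If the area of the first triangle is 32, then the area of the second triangle = 32 * (25/4) = 200.

200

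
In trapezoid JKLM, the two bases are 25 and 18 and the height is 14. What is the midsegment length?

The midsegment of a trapezoid = (base1 + base2) / 2
midsegment = (25 + 18) / 2
midsegment = 43 / 2
midsegment = 43/2

43/2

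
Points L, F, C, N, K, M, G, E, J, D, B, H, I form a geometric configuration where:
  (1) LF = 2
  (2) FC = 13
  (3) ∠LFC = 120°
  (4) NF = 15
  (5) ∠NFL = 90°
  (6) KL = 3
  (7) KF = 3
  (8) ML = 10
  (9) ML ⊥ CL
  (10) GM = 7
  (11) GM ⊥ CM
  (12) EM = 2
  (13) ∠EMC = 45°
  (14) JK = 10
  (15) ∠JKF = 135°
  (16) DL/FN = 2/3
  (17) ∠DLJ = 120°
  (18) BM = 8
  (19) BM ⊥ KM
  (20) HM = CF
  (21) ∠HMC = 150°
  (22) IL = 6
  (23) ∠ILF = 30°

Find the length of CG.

Step 1: By the law of cosines on triangle LFC: LC² = 2² + 13² − 2·2·13·cos(120°) = 199, so LC = √199.
Step 2: By the law of cosines on triangle CLM: CM² = √199² + 10² − 2·√199·10·cos(90°) = 299, so CM ≈ 17.29.
Step 3: By the law of cosines on triangle CMG: CG² = 17.29² + 7² − 2·17.29·7·cos(90°) = 348, so CG = 2·√87.

Therefore, the length of CG = 2·√87.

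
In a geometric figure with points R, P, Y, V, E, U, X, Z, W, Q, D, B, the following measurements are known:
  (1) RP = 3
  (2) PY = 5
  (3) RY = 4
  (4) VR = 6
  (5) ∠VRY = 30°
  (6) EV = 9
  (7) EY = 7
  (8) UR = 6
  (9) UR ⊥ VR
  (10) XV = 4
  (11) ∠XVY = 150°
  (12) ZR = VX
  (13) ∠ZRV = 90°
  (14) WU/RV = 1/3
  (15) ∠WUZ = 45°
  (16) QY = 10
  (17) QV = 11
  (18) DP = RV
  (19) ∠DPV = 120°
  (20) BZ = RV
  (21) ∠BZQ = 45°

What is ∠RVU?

Step 1: By the law of cosines on triangle VRU: VU² = 6² + 6² − 2·6·6·cos(90°) = 72, so VU = 6·√2.
Step 2: By the inverse law of cosines on triangle RVU: cos(∠RVU) = (6² + (6·√2)² − 6²) / (2·6·6·√2) = 72/101.82 = 0.7071, so ∠RVU = 45°.

Therefore, the measure of angle ∠RVU = 45°.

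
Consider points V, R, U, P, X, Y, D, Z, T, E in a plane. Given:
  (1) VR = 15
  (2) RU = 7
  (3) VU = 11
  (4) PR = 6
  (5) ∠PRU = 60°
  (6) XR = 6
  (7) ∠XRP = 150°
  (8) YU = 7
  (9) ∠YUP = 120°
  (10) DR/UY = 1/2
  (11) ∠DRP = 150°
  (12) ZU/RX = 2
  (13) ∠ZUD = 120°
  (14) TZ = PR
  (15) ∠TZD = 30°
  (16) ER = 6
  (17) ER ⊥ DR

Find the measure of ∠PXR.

Step 1: By the law of cosines on triangle XRP: XP² = 6² + 6² − 2·6·6·cos(150°) = 134.35, so XP ≈ 11.59.
Step 2: By the inverse law of cosines on triangle PXR: cos(∠PXR) = (11.59² + 6² − 6²) / (2·11.59·6) = 134.35/139.09 = 0.9659, so ∠PXR = 15°.

Therefore, the measure of angle ∠PXR = 15°.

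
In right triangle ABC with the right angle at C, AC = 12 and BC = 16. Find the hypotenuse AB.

AB = sqrt(12^2 + 16^2) = sqrt(400) = 20

20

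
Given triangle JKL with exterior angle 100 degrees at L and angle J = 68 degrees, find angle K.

The exterior angle theorem states that an exterior angle equals the sum of the two non-adjacent interior angles.
So 100 = 68 + angle K, which gives angle K = 100 - 68 = 32 degrees.

32 degrees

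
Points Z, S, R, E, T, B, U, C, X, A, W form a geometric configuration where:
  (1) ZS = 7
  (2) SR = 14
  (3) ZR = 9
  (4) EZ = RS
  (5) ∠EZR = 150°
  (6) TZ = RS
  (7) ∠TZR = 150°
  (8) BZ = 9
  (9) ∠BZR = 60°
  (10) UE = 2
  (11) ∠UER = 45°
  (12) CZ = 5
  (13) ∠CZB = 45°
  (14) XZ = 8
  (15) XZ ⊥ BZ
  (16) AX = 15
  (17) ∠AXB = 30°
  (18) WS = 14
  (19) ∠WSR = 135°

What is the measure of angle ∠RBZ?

Step 1: By the law of cosines on triangle BZR: BR² = 9² + 9² − 2·9·9·cos(60°) = 81, so BR = 9.
Step 2: By the inverse law of cosines on triangle RBZ: cos(∠RBZ) = (9² + 9² − 9²) / (2·9·9) = 81/162 = 0.5, so ∠RBZ = 60°.

Therefore, the measure of angle ∠RBZ = 60°.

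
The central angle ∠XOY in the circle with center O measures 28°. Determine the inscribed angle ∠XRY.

An inscribed angle intercepts an arc from a point on the circle, while the central angle intercepts the same arc from the center.
The inscribed angle is always half the central angle: 28° / 2 = 14°.

14°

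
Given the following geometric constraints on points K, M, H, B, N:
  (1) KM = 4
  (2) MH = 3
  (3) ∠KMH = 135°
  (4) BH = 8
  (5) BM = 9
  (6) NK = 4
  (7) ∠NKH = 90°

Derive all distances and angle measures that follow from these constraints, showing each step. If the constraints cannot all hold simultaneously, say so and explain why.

The constraints are consistent.

Step 1: From KM = 4, MH = 3, and ∠KMH = 135°, by the law of cosines:
  KH² = KM² + MH² - 2·KM·MH·cos(135°) = 16 + 9 + 16.97 = 41.97
  KH ≈ 6.48

Step 2: From MB = 9, MH = 3, BH = 8, by the inverse law of cosines:
  cos(∠BMH) = (MB² + MH² - BH²) / (2·MB·MH)
  ∠BMH = 61.22°

Step 3: From HB = 8, HM = 3, BM = 9, by the inverse law of cosines:
  cos(∠BHM) = (HB² + HM² - BM²) / (2·HB·HM)
  ∠BHM = 99.59°

Step 4: From BH = 8, BM = 9, HM = 3, by the inverse law of cosines:
  cos(∠HBM) = (BH² + BM² - HM²) / (2·BH·BM)
  ∠HBM = 19.19°

Step 5: From HK = 6.48, KN = 4, and ∠HKN = 90°, by the law of cosines:
  HN² = HK² + KN² - 2·HK·KN·cos(90°) = 41.97 + 16 - 0 = 57.97
  HN ≈ 7.61

Step 6: From KH = 6.48, KM = 4, HM = 3, by the inverse law of cosines:
  cos(∠HKM) = (KH² + KM² - HM²) / (2·KH·KM)
  ∠HKM = 19.11°

Step 7: From HK = 6.48, HM = 3, KM = 4, by the inverse law of cosines:
  cos(∠KHM) = (HK² + HM² - KM²) / (2·HK·HM)
  ∠KHM = 25.89°

Step 8: From HK = 6.48, HN = 7.61, KN = 4, by the inverse law of cosines:
  cos(∠KHN) = (HK² + HN² - KN²) / (2·HK·HN)
  ∠KHN = 31.69°

Step 9: From NH = 7.61, NK = 4, HK = 6.48, by the inverse law of cosines:
  cos(∠HNK) = (NH² + NK² - HK²) / (2·NH·NK)
  ∠HNK = 58.31°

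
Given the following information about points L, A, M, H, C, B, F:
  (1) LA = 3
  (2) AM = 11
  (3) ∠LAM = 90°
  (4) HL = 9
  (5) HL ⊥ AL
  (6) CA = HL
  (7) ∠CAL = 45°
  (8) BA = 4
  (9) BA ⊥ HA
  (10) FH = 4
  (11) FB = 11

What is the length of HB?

Step 1: By the law of cosines on triangle HLA: HA² = 9² + 3² − 2·9·3·cos(90°) = 90, so HA = 3·√10.
Step 2: By the law of cosines on triangle HAB: HB² = (3·√10)² + 4² − 2·3·√10·4·cos(90°) = 106, so HB = √106.

Therefore, the length of HB = √106.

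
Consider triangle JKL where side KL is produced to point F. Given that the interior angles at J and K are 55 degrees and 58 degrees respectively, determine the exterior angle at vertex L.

By the exterior angle theorem, an exterior angle of a triangle equals the sum of the two remote interior angles.
Exterior angle = angle J + angle K
Exterior angle = 55 + 58 = 113 degrees

113 degrees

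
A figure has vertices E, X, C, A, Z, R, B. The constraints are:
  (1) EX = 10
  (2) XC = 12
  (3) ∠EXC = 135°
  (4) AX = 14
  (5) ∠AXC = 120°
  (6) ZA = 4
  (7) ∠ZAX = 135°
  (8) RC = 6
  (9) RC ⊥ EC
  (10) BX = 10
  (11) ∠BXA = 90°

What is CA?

Step 1: By the law of cosines on triangle CXA: CA² = 12² + 14² − 2·12·14·cos(120°) = 508, so CA = 2·√127.

Therefore, the length of CA = 2·√127.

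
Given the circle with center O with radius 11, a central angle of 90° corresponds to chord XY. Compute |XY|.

Chord length = 2r sin(θ/2)
= 2 × 11 × sin(90°/2)
= 2 × 11 × sin(45°)
= 11*sqrt(2)

11*sqrt(2)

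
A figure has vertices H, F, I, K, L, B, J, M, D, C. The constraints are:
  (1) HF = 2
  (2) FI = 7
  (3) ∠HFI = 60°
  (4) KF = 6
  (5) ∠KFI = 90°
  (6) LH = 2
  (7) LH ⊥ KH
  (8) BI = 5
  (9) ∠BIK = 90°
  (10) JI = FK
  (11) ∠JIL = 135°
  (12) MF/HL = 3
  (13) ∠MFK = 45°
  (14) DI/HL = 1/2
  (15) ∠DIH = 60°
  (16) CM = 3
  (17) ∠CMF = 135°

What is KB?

Step 1: By the law of cosines on triangle KFI: KI² = 6² + 7² − 2·6·7·cos(90°) = 85, so KI = √85.
Step 2: By the law of cosines on triangle KIB: KB² = √85² + 5² − 2·√85·5·cos(90°) = 110, so KB = √110.

Therefore, the length of KB = √110.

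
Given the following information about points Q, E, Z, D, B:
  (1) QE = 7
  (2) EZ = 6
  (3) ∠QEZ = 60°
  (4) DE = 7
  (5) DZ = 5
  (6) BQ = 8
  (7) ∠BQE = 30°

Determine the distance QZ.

Step 1: By the law of cosines on triangle QEZ: QZ² = 7² + 6² − 2·7·6·cos(60°) = 43, so QZ = √43.

Therefore, the length of QZ = √43.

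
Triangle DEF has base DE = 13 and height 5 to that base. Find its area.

Area = (1/2) * base * height
Area = (1/2) * 13 * 5
Area = 65/2

65/2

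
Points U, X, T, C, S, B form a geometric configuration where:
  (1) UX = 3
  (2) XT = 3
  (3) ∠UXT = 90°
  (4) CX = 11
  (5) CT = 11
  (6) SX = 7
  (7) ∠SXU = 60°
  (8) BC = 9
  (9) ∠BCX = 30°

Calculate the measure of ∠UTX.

Step 1: By the law of cosines on triangle TXU: TU² = 3² + 3² − 2·3·3·cos(90°) = 18, so TU = 3·√2.
Step 2: By the inverse law of cosines on triangle UTX: cos(∠UTX) = ((3·√2)² + 3² − 3²) / (2·3·√2·3) = 18/25.46 = 0.7071, so ∠UTX = 45°.

Therefore, the measure of angle ∠UTX = 45°.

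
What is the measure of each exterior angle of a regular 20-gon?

Each exterior angle of a regular n-gon is 360 / n.
For n = 20: 360 / 20 = 18 degrees.

18 degrees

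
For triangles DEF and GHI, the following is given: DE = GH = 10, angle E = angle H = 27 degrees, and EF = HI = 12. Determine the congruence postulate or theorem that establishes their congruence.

The given information matches SAS: Two pairs of corresponding sides and the included angle are equal (Side-Angle-Side).

SAS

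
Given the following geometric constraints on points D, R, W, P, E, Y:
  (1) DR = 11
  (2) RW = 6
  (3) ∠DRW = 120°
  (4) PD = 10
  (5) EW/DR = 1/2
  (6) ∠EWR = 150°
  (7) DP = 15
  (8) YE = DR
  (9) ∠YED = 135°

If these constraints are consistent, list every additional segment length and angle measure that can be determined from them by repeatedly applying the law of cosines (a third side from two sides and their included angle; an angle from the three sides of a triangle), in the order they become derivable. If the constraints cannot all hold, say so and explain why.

These constraints are not satisfiable: (4) PD = 10 and (7) DP = 15 assign two different lengths to the same segment. No planar figure meets all of them, so nothing further can be derived.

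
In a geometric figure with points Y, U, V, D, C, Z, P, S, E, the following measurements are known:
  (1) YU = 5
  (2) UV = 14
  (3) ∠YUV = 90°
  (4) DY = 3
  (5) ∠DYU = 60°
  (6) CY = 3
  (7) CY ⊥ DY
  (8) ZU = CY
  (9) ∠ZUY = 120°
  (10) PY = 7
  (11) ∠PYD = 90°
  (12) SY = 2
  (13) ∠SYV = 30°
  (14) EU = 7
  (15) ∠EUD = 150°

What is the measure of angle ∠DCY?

Step 1: By the law of cosines on triangle CYD: CD² = 3² + 3² − 2·3·3·cos(90°) = 18, so CD = 3·√2.
Step 2: By the inverse law of cosines on triangle DCY: cos(∠DCY) = ((3·√2)² + 3² − 3²) / (2·3·√2·3) = 18/25.46 = 0.7071, so ∠DCY = 45°.

Therefore, the measure of angle ∠DCY = 45°.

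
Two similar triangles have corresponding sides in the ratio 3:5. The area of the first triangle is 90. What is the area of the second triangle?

For similar figures, the area ratio equals the square of the side ratio.
Side ratio (the first triangle to the second triangle) = 3:5, so area ratio = 3^2:5^2 = 9:25.
If the area of the first triangle is 90, then the area of the second triangle = 90 * (25/9) = 250.

250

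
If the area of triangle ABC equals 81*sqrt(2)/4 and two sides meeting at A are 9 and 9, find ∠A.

From the SAS area formula Area = (1/2)ab sin(C), rearranging gives sin(C) = 2*Area/(ab).
sin(C) = 2 * 81*sqrt(2)/4 / (81) = sqrt(2)/2.
Therefore C = arcsin(sqrt(2)/2) = 45°.
Since sin(180° - C) = sin(C), the obtuse angle 135° gives the same area, so C = 45° or C = 135°.

45° or 135°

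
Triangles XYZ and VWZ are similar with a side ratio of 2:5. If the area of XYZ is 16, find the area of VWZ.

Area ratio = (2/5)^2 = 4/25. Area of VWZ = 16 * 25/4 = 100.

100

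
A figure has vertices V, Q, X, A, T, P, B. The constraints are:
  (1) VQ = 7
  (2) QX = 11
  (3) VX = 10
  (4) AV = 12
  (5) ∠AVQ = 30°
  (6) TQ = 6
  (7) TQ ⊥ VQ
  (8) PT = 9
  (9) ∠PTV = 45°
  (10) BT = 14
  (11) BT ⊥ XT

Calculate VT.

Step 1: By the law of cosines on triangle VQT: VT² = 7² + 6² − 2·7·6·cos(90°) = 85, so VT = √85.

Therefore, the length of VT = √85.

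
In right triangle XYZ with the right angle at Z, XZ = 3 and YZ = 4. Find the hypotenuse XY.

XY = sqrt(3^2 + 4^2) = sqrt(25) = 5

5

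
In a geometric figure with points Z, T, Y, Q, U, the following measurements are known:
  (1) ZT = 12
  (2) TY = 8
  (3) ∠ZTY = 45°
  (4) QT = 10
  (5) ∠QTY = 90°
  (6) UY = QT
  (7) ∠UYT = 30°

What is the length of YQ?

Step 1: By the law of cosines on triangle YTQ: YQ² = 8² + 10² − 2·8·10·cos(90°) = 164, so YQ = 2·√41.

Therefore, the length of YQ = 2·√41.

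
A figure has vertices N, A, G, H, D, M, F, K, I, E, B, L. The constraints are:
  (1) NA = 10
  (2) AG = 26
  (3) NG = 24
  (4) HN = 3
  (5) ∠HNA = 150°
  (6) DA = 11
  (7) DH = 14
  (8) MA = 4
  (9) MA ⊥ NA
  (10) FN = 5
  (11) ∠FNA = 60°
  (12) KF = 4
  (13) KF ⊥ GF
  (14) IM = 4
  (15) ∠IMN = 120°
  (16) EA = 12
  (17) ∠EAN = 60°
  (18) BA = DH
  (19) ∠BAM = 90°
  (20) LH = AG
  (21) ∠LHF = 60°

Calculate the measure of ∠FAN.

Step 1: By the law of cosines on triangle ANF: AF² = 10² + 5² − 2·10·5·cos(60°) = 75, so AF = 5·√3.
Step 2: By the inverse law of cosines on triangle FAN: cos(∠FAN) = ((5·√3)² + 10² − 5²) / (2·5·√3·10) = 150/173.21 = 0.866, so ∠FAN = 30°.

Therefore, the measure of angle ∠FAN = 30°.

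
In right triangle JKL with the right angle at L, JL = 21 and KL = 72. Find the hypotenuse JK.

JK = sqrt(21^2 + 72^2) = sqrt(5625) = 75

75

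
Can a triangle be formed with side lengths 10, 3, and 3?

Check the triangle inequality: 3 + 3 = 6 ≤ 10.
Since the sum of two sides does not exceed the third, no triangle can be formed.

No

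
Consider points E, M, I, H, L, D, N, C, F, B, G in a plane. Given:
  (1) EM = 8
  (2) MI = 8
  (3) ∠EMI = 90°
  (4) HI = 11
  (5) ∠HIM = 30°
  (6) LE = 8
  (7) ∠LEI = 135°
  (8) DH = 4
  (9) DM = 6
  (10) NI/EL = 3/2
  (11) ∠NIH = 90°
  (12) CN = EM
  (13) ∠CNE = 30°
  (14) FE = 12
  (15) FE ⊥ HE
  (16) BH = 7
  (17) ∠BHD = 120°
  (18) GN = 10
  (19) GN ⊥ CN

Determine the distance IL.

Step 1: By the law of cosines on triangle EMI: EI² = 8² + 8² − 2·8·8·cos(90°) = 128, so EI = 8·√2.
Step 2: By the law of cosines on triangle IEL: IL² = (8·√2)² + 8² − 2·8·√2·8·cos(135°) = 320, so IL = 8·√5.

Therefore, the length of IL = 8·√5.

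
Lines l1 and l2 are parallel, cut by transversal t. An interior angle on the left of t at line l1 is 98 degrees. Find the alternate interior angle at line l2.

Alternate interior angles formed by parallel lines and a transversal are equal.
The given angle is 98 degrees.
The alternate interior angle = 98 degrees.

98 degrees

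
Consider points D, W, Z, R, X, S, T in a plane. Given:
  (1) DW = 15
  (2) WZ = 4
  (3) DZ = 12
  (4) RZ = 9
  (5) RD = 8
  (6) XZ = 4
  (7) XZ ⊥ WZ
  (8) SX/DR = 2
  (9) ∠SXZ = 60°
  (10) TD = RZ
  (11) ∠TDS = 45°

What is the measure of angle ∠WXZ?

Step 1: By the law of cosines on triangle XZW: XW² = 4² + 4² − 2·4·4·cos(90°) = 32, so XW = 4·√2.
Step 2: By the inverse law of cosines on triangle WXZ: cos(∠WXZ) = ((4·√2)² + 4² − 4²) / (2·4·√2·4) = 32/45.25 = 0.7071, so ∠WXZ = 45°.

Therefore, the measure of angle ∠WXZ = 45°.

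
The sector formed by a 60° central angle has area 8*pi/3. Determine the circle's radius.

The sector covers 60°/360° = 1/6 of the full circle.
Full circle area = 8*pi/3 / 1/6 = 16*pi.
Since full area = πr², we get r² = 16*pi/π = 16, so r = 4.

4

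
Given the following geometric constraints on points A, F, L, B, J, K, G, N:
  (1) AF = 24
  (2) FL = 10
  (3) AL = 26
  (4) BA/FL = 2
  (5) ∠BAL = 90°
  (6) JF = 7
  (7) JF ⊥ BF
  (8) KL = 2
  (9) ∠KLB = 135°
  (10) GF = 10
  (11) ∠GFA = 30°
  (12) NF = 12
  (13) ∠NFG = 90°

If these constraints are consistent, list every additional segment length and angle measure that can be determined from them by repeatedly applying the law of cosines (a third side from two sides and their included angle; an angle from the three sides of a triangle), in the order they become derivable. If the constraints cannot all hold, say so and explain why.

The constraints are consistent. Derivable facts, in order:
After 1 step:
- AG ≈ 16.13
- GN = 2·√61
- LB ≈ 32.8
- ∠AFL = 90°
- ∠ALF = 67.38°
- ∠FAL = 22.62°
After 2 steps:
- BK ≈ 34.25
- ∠ABL = 52.43°
- ∠AGF = 131.95°
- ∠ALB = 37.57°
- ∠FAG = 18.05°
- ∠FGN = 50.19°
- ∠FNG = 39.81°
After 3 steps:
- ∠BKL = 42.63°
- ∠KBL = 2.37°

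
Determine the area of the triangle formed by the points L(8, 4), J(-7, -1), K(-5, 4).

Using the Shoelace formula for a triangle:
Area = (1/2)|x0(y1 - y2) + x1(y2 - y0) + x2(y0 - y1)|
Area = (1/2)|8(-1 - 4) + -7(4 - 4) + -5(4 - -1)|
Area = (1/2)|-40 + 0 + -25|
Area = (1/2)|-65|
Area = (1/2)(65)
Area = 65/2

65/2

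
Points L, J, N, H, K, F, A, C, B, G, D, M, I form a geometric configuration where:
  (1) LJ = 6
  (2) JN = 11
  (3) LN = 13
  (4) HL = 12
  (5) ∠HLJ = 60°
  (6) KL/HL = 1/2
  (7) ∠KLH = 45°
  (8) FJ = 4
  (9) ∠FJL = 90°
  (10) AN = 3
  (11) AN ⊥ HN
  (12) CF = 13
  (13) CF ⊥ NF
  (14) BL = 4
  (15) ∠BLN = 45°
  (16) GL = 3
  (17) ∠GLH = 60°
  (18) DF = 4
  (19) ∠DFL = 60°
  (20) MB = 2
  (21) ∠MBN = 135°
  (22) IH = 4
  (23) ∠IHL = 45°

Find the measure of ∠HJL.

Step 1: By the law of cosines on triangle JLH: JH² = 6² + 12² − 2·6·12·cos(60°) = 108, so JH = 6·√3.
Step 2: By the inverse law of cosines on triangle HJL: cos(∠HJL) = ((6·√3)² + 6² − 12²) / (2·6·√3·6) = 0/124.71 = 0, so ∠HJL = 90°.

Therefore, the measure of angle ∠HJL = 90°.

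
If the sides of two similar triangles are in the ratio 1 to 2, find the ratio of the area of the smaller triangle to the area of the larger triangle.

The ratio of areas of similar triangles equals the square of the side ratio.
Side ratio = 1:2
Area ratio = (1/2)^2 = 1/4 = 1:4

1:4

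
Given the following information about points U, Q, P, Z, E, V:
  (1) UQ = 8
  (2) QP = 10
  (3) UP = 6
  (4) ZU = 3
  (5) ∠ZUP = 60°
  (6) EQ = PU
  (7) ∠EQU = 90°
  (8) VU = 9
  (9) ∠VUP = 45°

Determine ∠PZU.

Step 1: By the law of cosines on triangle ZUP: ZP² = 3² + 6² − 2·3·6·cos(60°) = 27, so ZP = 3·√3.
Step 2: By the inverse law of cosines on triangle PZU: cos(∠PZU) = ((3·√3)² + 3² − 6²) / (2·3·√3·3) = 0/31.18 = 0, so ∠PZU = 90°.

Therefore, the measure of angle ∠PZU = 90°.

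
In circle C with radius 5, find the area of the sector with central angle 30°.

The full circle has area πr² = π(5)² = 25*pi.
The sector covers 30° out of 360°, a fraction of 1/12.
Sector area = 25*pi × 1/12 = 25*pi/12.

25*pi/12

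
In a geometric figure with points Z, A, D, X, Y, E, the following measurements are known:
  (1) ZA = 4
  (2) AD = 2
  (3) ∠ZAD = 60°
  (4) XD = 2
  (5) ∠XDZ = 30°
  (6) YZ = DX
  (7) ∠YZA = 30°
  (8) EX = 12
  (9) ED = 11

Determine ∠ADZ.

Step 1: By the law of cosines on triangle DAZ: DZ² = 2² + 4² − 2·2·4·cos(60°) = 12, so DZ = 2·√3.
Step 2: By the inverse law of cosines on triangle ADZ: cos(∠ADZ) = (2² + (2·√3)² − 4²) / (2·2·2·√3) = 0/13.86 = 0, so ∠ADZ = 90°.

Therefore, the measure of angle ∠ADZ = 90°.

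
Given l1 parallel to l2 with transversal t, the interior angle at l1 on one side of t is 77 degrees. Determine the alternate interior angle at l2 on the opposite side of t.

Alternate interior angles formed by parallel lines and a transversal are equal.
The given angle is 77 degrees.
The alternate interior angle = 77 degrees.

77 degrees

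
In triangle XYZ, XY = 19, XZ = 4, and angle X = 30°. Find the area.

Area = (1/2) * XY * XZ * sin(X)
Area = (1/2) * 19 * 4 * sin(30°)
Area = (1/2) * 19 * 4 * 1/2
Area = 19

19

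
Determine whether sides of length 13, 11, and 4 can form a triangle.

For three segments to close into a triangle, no single side can be as long as the other two combined.
The longest side is 13, and 4 + 11 = 15 > 13.
A triangle can be formed.

Yes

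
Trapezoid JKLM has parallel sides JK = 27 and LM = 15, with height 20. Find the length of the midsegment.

midsegment = (27 + 15) / 2 = 42 / 2 = 21

21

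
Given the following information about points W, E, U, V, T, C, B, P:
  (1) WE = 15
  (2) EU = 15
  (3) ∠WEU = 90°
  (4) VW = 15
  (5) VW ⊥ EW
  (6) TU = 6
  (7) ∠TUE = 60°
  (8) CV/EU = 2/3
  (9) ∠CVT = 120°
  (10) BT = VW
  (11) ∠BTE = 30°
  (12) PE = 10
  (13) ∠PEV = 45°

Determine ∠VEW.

Step 1: By the law of cosines on triangle EWV: EV² = 15² + 15² − 2·15·15·cos(90°) = 450, so EV = 15·√2.
Step 2: By the inverse law of cosines on triangle VEW: cos(∠VEW) = ((15·√2)² + 15² − 15²) / (2·15·√2·15) = 450/636.4 = 0.7071, so ∠VEW = 45°.

Therefore, the measure of angle ∠VEW = 45°.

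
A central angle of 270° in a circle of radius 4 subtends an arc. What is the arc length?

Arc length = 2πr × θ/360
= 2π × 4 × 3/4
= 6*pi

6*pi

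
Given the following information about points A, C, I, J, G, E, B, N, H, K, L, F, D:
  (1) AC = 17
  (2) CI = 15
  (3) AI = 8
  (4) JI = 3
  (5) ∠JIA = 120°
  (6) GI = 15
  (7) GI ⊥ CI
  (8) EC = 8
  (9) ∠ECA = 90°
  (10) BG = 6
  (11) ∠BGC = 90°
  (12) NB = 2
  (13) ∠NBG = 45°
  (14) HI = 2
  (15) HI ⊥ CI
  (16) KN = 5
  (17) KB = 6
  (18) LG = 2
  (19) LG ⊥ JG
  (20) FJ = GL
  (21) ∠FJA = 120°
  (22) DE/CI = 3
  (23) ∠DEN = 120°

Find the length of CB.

Step 1: By the law of cosines on triangle CIG: CG² = 15² + 15² − 2·15·15·cos(90°) = 450, so CG = 15·√2.
Step 2: By the law of cosines on triangle CGB: CB² = (15·√2)² + 6² − 2·15·√2·6·cos(90°) = 486, so CB = 9·√6.

Therefore, the length of CB = 9·√6.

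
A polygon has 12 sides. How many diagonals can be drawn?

Total line segments between 12 vertices = C(12,2) = 66.
Subtract the 12 sides: 66 - 12 = 54 diagonals.

54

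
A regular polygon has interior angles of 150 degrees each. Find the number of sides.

Each interior angle of a regular n-gon is (n - 2) * 180 / n.
Setting this equal to 150:
(n - 2) * 180 / n = 150
Each exterior angle = 180 - 150 = 30 degrees.
Since exterior angles sum to 360: n = 360 / 30 = 12.

12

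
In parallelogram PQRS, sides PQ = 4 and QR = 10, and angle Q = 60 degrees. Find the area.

Area = 4 * 10 * sin(60°) = 40 * sqrt(3)/2 = 20*sqrt(3)

20*sqrt(3)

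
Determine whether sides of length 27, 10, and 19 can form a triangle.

Check all three triangle inequalities:
27 + 10 = 37 > 19 ✓
27 + 19 = 46 > 10 ✓
10 + 19 = 29 > 27 ✓
All conditions hold, so these sides form a valid triangle.

Yes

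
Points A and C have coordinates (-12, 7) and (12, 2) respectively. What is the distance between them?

d = sqrt((12 - -12)^2 + (2 - 7)^2)
d = sqrt(24^2 + -5^2)
d = sqrt(576 + 25)
d = sqrt(601)

sqrt(601)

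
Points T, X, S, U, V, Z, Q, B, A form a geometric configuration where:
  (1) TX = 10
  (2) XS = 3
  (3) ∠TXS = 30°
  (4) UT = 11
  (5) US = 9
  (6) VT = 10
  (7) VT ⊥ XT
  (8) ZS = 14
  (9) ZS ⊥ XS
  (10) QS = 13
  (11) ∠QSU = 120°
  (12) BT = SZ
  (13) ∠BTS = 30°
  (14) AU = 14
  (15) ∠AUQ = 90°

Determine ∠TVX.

Step 1: By the law of cosines on triangle VTX: VX² = 10² + 10² − 2·10·10·cos(90°) = 200, so VX = 10·√2.
Step 2: By the inverse law of cosines on triangle TVX: cos(∠TVX) = (10² + (10·√2)² − 10²) / (2·10·10·√2) = 200/282.84 = 0.7071, so ∠TVX = 45°.

Therefore, the measure of angle ∠TVX = 45°.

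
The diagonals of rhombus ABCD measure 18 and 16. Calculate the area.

Area of a rhombus = (d1 * d2) / 2
Area = (18 * 16) / 2
Area = 288 / 2
Area = 144

144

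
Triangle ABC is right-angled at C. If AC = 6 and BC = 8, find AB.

In a right triangle, the square of the hypotenuse equals the sum of the squares of the two legs.
The legs are 6 and 8, so the hypotenuse = sqrt(36 + 64) = sqrt(100) = 10.

10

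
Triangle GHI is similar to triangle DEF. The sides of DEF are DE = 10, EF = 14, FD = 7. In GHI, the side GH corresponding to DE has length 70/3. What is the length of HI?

k = 70/3/10 = 7/3. HI = 7/3 * 14 = 98/3.

98/3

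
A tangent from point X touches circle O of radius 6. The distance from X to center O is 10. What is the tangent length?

Let T be the point of tangency. Then OT ⊥ XT (radius ⊥ tangent).
In right triangle OTX: OX² = OT² + XT²
10² = 6² + XT²
XT² = 64, XT = 8

8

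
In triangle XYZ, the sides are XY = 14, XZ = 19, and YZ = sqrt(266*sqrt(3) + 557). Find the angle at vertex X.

cos(X) = (14² + 19² - (sqrt(266*sqrt(3) + 557))²) / (2 × 14 × 19) = -sqrt(3)/2, so X = arccos(-sqrt(3)/2) = 150°.

150°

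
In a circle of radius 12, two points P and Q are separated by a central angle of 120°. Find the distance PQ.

Drop a perpendicular from the center to the chord, bisecting both the chord and the central angle.
Each half-chord = r sin(θ/2) = 12 sin(60°).
The full chord = 2 × 12 × sin(60°) = 12*sqrt(3).

12*sqrt(3)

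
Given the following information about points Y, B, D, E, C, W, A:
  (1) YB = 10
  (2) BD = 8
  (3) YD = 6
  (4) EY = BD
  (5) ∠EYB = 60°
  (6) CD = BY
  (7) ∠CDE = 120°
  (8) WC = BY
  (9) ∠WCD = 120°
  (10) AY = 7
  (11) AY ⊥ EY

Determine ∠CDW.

From the given relations: CD = BY = 10; WC = BY = 10.
Step 1: By the law of cosines on triangle DCW: DW² = 10² + 10² − 2·10·10·cos(120°) = 300, so DW = 10·√3.
Step 2: By the inverse law of cosines on triangle CDW: cos(∠CDW) = (10² + (10·√3)² − 10²) / (2·10·10·√3) = 300/346.41 = 0.866, so ∠CDW = 30°.

Therefore, the measure of angle ∠CDW = 30°.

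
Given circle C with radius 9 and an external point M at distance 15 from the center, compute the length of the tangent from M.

Let T be the point of tangency. Then CT ⊥ MT (radius ⊥ tangent).
In right triangle CTM: CM² = CT² + MT²
15² = 9² + MT²
MT² = 144, MT = 12

12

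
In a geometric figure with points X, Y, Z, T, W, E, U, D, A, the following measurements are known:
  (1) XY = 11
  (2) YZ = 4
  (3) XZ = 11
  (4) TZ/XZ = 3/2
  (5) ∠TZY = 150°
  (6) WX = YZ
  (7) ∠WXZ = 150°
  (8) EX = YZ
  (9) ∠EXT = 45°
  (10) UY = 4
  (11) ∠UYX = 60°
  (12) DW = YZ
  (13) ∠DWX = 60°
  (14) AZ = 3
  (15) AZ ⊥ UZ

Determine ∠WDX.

From the given relations: DW = YZ = 4; WX = YZ = 4.
Step 1: By the law of cosines on triangle DWX: DX² = 4² + 4² − 2·4·4·cos(60°) = 16, so DX = 4.
Step 2: By the inverse law of cosines on triangle WDX: cos(∠WDX) = (4² + 4² − 4²) / (2·4·4) = 16/32 = 0.5, so ∠WDX = 60°.

Therefore, the measure of angle ∠WDX = 60°.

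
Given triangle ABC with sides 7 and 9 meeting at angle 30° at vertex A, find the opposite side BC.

By the law of cosines: BC^2 = AB^2 + AC^2 - 2*AB*AC*cos(A)
BC^2 = 7^2 + 9^2 - 2*7*9*cos(30°)
BC^2 = 49 + 81 - 126*(sqrt(3)/2)
BC^2 = 130 - 63*sqrt(3)
BC = sqrt(130 - 63*sqrt(3))

sqrt(130 - 63*sqrt(3))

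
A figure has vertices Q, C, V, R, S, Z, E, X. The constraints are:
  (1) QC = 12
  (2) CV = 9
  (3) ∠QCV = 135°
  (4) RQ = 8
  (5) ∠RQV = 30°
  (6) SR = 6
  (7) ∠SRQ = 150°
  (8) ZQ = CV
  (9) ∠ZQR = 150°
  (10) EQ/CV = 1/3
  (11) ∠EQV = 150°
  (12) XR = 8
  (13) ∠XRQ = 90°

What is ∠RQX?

Step 1: By the law of cosines on triangle QRX: QX² = 8² + 8² − 2·8·8·cos(90°) = 128, so QX = 8·√2.
Step 2: By the inverse law of cosines on triangle RQX: cos(∠RQX) = (8² + (8·√2)² − 8²) / (2·8·8·√2) = 128/181.02 = 0.7071, so ∠RQX = 45°.

Therefore, the measure of angle ∠RQX = 45°.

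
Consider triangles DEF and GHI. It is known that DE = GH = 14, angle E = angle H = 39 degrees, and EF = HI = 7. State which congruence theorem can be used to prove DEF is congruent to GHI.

Consider the given information: DE = GH = 14, angle E = angle H = 39 degrees, and EF = HI = 7
This is not SSS or HL: SSS requires all three pairs of sides, but we don't have that. HL only applies to right triangles with matching hypotenuse and leg.
The correct criterion is SAS. Two pairs of corresponding sides and the included angle are equal (Side-Angle-Side).

SAS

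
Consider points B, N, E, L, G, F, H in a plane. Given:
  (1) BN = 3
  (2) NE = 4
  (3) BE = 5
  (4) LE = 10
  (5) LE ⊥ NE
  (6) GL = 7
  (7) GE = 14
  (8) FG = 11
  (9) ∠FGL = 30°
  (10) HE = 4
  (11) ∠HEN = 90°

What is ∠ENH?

Step 1: By the law of cosines on triangle NEH: NH² = 4² + 4² − 2·4·4·cos(90°) = 32, so NH = 4·√2.
Step 2: By the inverse law of cosines on triangle ENH: cos(∠ENH) = (4² + (4·√2)² − 4²) / (2·4·4·√2) = 32/45.25 = 0.7071, so ∠ENH = 45°.

Therefore, the measure of angle ∠ENH = 45°.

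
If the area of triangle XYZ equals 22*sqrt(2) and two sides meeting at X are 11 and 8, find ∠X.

Area = (1/2) * a * b * sin(C)
sin(C) = 2 * Area / (a * b)
sin(C) = 2 * 22*sqrt(2) / (11 * 8)
sin(C) = sqrt(2)/2
C = arcsin(sqrt(2)/2) = 45°
Since sin(180° - C) = sin(C), the obtuse angle 135° gives the same area, so C = 45° or C = 135°.

45° or 135°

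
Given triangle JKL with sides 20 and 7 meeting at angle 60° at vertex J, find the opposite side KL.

By the law of cosines: KL^2 = JK^2 + JL^2 - 2*JK*JL*cos(J)
KL^2 = 20^2 + 7^2 - 2*20*7*cos(60°)
KL^2 = 400 + 49 - 280*(1/2)
KL^2 = 309
KL = sqrt(309)

sqrt(309)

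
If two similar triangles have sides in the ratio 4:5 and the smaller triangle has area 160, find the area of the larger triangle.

For similar figures, the area ratio equals the square of the side ratio.
Side ratio (the smaller triangle to the larger triangle) = 4:5, so area ratio = 4^2:5^2 = 16:25.
If the area of the smaller triangle is 160, then the area of the larger triangle = 160 * (25/16) = 250.

250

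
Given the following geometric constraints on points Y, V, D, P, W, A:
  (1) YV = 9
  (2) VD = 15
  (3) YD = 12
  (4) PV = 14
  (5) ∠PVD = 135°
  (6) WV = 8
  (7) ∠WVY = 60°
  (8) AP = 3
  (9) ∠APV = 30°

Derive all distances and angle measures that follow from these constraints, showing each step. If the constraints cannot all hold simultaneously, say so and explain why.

The constraints are consistent.

Step 1: From YV = 9, VW = 8, and ∠YVW = 60°, by the law of cosines:
  YW² = YV² + VW² - 2·YV·VW·cos(60°) = 81 + 64 - 72 = 73
  YW = √73

Step 2: From VP = 14, PA = 3, and ∠VPA = 30°, by the law of cosines:
  VA² = VP² + PA² - 2·VP·PA·cos(30°) = 196 + 9 - 72.75 = 132.3
  VA ≈ 11.5

Step 3: From DV = 15, VP = 14, and ∠DVP = 135°, by the law of cosines:
  DP² = DV² + VP² - 2·DV·VP·cos(135°) = 225 + 196 + 297 = 718
  DP ≈ 26.8

Step 4: From YD = 12, YV = 9, DV = 15, by the inverse law of cosines:
  cos(∠DYV) = (YD² + YV² - DV²) / (2·YD·YV)
  ∠DYV = 90°

Step 5: From VD = 15, VY = 9, DY = 12, by the inverse law of cosines:
  cos(∠DVY) = (VD² + VY² - DY²) / (2·VD·VY)
  ∠DVY = 53.13°

Step 6: From DV = 15, DY = 12, VY = 9, by the inverse law of cosines:
  cos(∠VDY) = (DV² + DY² - VY²) / (2·DV·DY)
  ∠VDY = 36.87°

Step 7: From YV = 9, YW = √73, VW = 8, by the inverse law of cosines:
  cos(∠VYW) = (YV² + YW² - VW²) / (2·YV·YW)
  ∠VYW = 54.18°

Step 8: From VA = 11.5, VP = 14, AP = 3, by the inverse law of cosines:
  cos(∠AVP) = (VA² + VP² - AP²) / (2·VA·VP)
  ∠AVP = 7.49°

Step 9: From DP = 26.8, DV = 15, PV = 14, by the inverse law of cosines:
  cos(∠PDV) = (DP² + DV² - PV²) / (2·DP·DV)
  ∠PDV = 21.68°

Step 10: From PD = 26.8, PV = 14, DV = 15, by the inverse law of cosines:
  cos(∠DPV) = (PD² + PV² - DV²) / (2·PD·PV)
  ∠DPV = 23.32°

Step 11: From WV = 8, WY = √73, VY = 9, by the inverse law of cosines:
  cos(∠VWY) = (WV² + WY² - VY²) / (2·WV·WY)
  ∠VWY = 65.82°

Step 12: From AP = 3, AV = 11.5, PV = 14, by the inverse law of cosines:
  cos(∠PAV) = (AP² + AV² - PV²) / (2·AP·AV)
  ∠PAV = 142.51°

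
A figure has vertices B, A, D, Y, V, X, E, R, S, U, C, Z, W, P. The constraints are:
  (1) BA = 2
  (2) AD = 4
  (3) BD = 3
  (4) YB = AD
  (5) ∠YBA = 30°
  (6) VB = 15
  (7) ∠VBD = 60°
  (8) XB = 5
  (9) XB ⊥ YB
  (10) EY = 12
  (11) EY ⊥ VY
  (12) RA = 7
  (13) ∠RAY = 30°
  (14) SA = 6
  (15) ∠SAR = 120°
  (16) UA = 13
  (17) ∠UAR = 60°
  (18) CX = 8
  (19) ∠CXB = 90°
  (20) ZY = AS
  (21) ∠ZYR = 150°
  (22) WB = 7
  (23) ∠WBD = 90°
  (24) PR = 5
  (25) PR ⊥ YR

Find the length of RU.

Step 1: By the law of cosines on triangle RAU: RU² = 7² + 13² − 2·7·13·cos(60°) = 127, so RU = √127.

Therefore, the length of RU = √127.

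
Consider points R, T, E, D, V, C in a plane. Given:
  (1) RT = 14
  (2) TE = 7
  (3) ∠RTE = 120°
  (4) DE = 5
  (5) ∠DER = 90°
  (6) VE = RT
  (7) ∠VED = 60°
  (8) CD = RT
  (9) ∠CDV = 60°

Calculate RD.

Step 1: By the law of cosines on triangle ETR: ER² = 7² + 14² − 2·7·14·cos(120°) = 343, so ER = 7·√7.
Step 2: By the law of cosines on triangle RED: RD² = (7·√7)² + 5² − 2·7·√7·5·cos(90°) = 368, so RD = 4·√23.

Therefore, the length of RD = 4·√23.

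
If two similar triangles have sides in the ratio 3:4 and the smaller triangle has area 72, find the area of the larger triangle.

Area ratio = (3/4)^2 = 9/16. Area of the larger triangle = 72 * 16/9 = 128.

128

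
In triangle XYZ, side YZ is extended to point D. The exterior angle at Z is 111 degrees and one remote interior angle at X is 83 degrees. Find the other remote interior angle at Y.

angle Y = 111 - 83 = 28 degrees (exterior angle theorem).

28 degrees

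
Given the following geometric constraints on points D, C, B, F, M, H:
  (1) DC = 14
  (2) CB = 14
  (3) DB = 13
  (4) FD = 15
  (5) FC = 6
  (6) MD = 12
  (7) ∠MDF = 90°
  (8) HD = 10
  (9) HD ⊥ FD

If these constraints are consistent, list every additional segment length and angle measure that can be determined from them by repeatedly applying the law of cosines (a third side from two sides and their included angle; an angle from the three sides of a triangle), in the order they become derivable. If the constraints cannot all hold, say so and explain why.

The constraints are consistent. Derivable facts, in order:
After 1 step:
- FH = 5·√13
- FM = 3·√41
- ∠BCD = 55.33°
- ∠BDC = 62.34°
- ∠CBD = 62.34°
- ∠CDF = 23.56°
- ∠CFD = 68.83°
- ∠DCF = 87.61°
After 2 steps:
- ∠DFH = 33.69°
- ∠DFM = 38.66°
- ∠DHF = 56.31°
- ∠DMF = 51.34°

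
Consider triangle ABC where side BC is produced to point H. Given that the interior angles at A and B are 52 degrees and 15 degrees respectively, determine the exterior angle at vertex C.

By the exterior angle theorem, an exterior angle of a triangle equals the sum of the two remote interior angles.
Exterior angle = angle A + angle B
Exterior angle = 52 + 15 = 67 degrees

67 degrees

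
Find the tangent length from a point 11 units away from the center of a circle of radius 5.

Let T be the point of tangency. Then OT ⊥ AT (radius ⊥ tangent).
In right triangle OTA: OA² = OT² + AT²
11² = 5² + AT²
AT² = 96, AT = 4*sqrt(6)

4*sqrt(6)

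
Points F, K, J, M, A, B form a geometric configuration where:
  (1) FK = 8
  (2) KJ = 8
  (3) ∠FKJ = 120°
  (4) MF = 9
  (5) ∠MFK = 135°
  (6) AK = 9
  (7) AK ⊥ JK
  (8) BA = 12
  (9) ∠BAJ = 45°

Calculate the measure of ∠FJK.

Step 1: By the law of cosines on triangle JKF: JF² = 8² + 8² − 2·8·8·cos(120°) = 192, so JF = 8·√3.
Step 2: By the inverse law of cosines on triangle FJK: cos(∠FJK) = ((8·√3)² + 8² − 8²) / (2·8·√3·8) = 192/221.7 = 0.866, so ∠FJK = 30°.

Therefore, the measure of angle ∠FJK = 30°.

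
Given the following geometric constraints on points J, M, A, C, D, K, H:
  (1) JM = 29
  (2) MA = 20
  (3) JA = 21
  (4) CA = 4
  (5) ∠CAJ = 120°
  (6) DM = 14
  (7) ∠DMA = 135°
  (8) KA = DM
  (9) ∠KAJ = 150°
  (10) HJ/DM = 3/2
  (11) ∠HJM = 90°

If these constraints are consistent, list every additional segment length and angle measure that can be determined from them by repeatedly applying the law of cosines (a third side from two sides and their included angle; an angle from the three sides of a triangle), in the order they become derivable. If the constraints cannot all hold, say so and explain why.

The constraints are consistent. Derivable facts, in order:
After 1 step:
- AD ≈ 31.5
- JC ≈ 23.26
- JK ≈ 33.86
- MH ≈ 35.81
- ∠AJM = 43.6°
- ∠AMJ = 46.4°
- ∠JAM = 90°
After 2 steps:
- ∠ACJ = 51.43°
- ∠ADM = 26.68°
- ∠AJC = 8.57°
- ∠AJK = 11.93°
- ∠AKJ = 18.07°
- ∠DAM = 18.32°
- ∠HMJ = 35.91°
- ∠JHM = 54.09°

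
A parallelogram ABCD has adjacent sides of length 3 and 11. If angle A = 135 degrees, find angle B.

Opposite sides of a parallelogram are parallel, so consecutive angles form co-interior angles on a transversal.
Co-interior angles sum to 180°, giving angle B = 180 - 135 = 45 degrees.

45 degrees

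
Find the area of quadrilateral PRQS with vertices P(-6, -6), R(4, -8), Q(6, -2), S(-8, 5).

Using the Shoelace formula for a quadrilateral (vertices in order):
Area = (1/2)|sum of (x_i * y_(i+1) - x_(i+1) * y_i)|
Terms: (-6*-8 - 4*-6) = 72, (4*-2 - 6*-8) = 40, (6*5 - -8*-2) = 14, (-8*-6 - -6*5) = 78
Sum = 204
Area = (1/2)(204) = 102

102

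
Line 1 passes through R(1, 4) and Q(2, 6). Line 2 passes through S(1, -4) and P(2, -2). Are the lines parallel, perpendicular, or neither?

Slope of line 1: m1 = (6 - 4)/(2 - 1) = 2/1 = 2
Slope of line 2: m2 = (-2 - -4)/(2 - 1) = 2/1 = 2
Two lines are parallel if and only if they have equal slopes (or both are vertical).
Here m1 = m2 = 2, confirming the lines are parallel.

Parallel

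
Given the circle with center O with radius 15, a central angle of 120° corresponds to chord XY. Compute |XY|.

Chord = 2(15) sin(60°) = 15*sqrt(3)

15*sqrt(3)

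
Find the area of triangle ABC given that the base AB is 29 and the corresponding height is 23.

Area = (1/2)(29)(23) = 667/2

667/2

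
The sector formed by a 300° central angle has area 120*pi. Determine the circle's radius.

Sector area A = πr² × θ/360, so r² = 360A / (πθ).
r² = 360 × 120*pi / (π × 300)
r² = 144
r = 12

12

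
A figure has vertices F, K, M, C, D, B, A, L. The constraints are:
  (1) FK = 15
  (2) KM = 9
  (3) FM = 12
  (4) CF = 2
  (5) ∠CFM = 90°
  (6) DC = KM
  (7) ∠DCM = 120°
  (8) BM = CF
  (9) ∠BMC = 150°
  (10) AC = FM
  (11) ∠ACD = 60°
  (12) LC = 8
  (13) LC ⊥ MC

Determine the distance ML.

Step 1: By the law of cosines on triangle CFM: CM² = 2² + 12² − 2·2·12·cos(90°) = 148, so CM = 2·√37.
Step 2: By the law of cosines on triangle MCL: ML² = (2·√37)² + 8² − 2·2·√37·8·cos(90°) = 212, so ML = 2·√53.

Therefore, the length of ML = 2·√53.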